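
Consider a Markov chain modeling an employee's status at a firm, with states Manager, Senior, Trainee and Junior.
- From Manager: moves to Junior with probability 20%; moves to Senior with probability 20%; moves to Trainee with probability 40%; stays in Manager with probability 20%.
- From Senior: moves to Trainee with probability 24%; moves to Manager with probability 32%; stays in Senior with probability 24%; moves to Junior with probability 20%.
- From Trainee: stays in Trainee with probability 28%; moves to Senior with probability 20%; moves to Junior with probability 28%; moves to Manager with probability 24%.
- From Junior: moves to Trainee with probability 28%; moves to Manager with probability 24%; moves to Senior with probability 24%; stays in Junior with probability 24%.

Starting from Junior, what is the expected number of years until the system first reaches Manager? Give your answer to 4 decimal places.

3.8710

Let t(s) be the expected number of years to first reach Manager from state s, with t(Manager) = 0. Conditioning on the first year:
t(Senior) = 1 + 0.24·t(Senior) + 0.24·t(Trainee) + 0.2·t(Junior)
t(Trainee) = 1 + 0.2·t(Senior) + 0.28·t(Trainee) + 0.28·t(Junior)
t(Junior) = 1 + 0.24·t(Senior) + 0.28·t(Trainee) + 0.24·t(Junior)
Solving: t(Senior) = 3.5608, t(Trainee) = 3.8834, t(Junior) = 3.8710.
Expected years from Junior to Manager: 3.8710.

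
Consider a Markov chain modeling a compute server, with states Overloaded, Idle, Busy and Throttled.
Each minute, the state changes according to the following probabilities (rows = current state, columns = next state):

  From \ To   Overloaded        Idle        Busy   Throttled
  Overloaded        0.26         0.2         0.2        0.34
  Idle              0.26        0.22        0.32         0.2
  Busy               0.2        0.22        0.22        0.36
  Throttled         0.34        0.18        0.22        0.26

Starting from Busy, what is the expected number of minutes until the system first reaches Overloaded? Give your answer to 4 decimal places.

Let t(s) be the expected number of minutes to first reach Overloaded from state s, with t(Overloaded) = 0. Conditioning on the first minute:
t(Idle) = 1 + 0.22·t(Idle) + 0.32·t(Busy) + 0.2·t(Throttled)
t(Busy) = 1 + 0.22·t(Idle) + 0.22·t(Busy) + 0.36·t(Throttled)
t(Throttled) = 1 + 0.18·t(Idle) + 0.22·t(Busy) + 0.26·t(Throttled)
Solving: t(Idle) = 3.7790, t(Busy) = 3.9360, t(Throttled) = 3.4407.
Expected minutes from Busy to Overloaded: 3.9360.

3.9360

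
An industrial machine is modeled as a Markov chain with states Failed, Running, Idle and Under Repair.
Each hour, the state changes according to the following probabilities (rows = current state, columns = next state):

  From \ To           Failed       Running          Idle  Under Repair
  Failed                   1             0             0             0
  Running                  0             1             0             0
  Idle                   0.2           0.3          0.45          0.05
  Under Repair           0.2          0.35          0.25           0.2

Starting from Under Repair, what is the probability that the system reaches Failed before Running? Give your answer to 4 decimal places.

Let h(s) be the probability of absorption at Failed starting from transient state s. Then h(Failed) = 1 and h(Running) = 0. By first-step analysis:
h(Idle) = 0.2·1 + 0.3·0 + 0.45·h(Idle) + 0.05·h(Under Repair)
h(Under Repair) = 0.2·1 + 0.35·0 + 0.25·h(Idle) + 0.2·h(Under Repair)
Solving: h(Idle) = 0.3977, h(Under Repair) = 0.3743.
Starting from Under Repair, the probability is 0.3743.

0.3743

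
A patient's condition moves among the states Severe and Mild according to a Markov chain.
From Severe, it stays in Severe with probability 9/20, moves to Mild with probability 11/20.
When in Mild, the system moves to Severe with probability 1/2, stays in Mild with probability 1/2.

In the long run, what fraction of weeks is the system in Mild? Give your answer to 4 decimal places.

0.5238

Let the stationary distribution be π with π = πP and π_1 + π_2 = 1.
π_1 = 0.45·π_1 + 0.5·π_2
Solving with the normalization constraint gives π = (0.4762, 0.5238).
So the stationary probability of Mild is 0.5238.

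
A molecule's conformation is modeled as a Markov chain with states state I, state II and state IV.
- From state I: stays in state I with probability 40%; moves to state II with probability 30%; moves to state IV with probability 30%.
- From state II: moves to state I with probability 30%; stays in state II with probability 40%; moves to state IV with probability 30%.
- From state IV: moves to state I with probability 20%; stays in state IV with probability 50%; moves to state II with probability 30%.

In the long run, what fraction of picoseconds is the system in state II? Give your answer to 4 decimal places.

Let the stationary distribution be π with π = πP and π_1 + π_2 + π_3 = 1.
π_1 = 0.4·π_1 + 0.3·π_2 + 0.2·π_3
π_2 = 0.3·π_1 + 0.4·π_2 + 0.3·π_3
Solving with the normalization constraint gives π = (0.2917, 0.3333, 0.3750).
So the stationary probability of state II is 0.3333.

0.3333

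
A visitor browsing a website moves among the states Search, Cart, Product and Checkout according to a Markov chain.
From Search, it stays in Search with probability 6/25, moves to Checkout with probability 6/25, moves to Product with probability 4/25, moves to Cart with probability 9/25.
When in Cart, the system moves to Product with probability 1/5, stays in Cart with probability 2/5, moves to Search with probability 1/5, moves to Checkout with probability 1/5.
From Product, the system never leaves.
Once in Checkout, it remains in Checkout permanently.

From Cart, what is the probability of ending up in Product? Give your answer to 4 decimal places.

Let h(s) be the probability of absorption at Product starting from transient state s. Then h(Product) = 1 and h(Checkout) = 0. By first-step analysis:
h(Search) = 0.24·h(Search) + 0.36·h(Cart) + 0.16·1 + 0.24·0
h(Cart) = 0.2·h(Search) + 0.4·h(Cart) + 0.2·1 + 0.2·0
Solving: h(Search) = 0.4375, h(Cart) = 0.4792.
Starting from Cart, the probability is 0.4792.

0.4792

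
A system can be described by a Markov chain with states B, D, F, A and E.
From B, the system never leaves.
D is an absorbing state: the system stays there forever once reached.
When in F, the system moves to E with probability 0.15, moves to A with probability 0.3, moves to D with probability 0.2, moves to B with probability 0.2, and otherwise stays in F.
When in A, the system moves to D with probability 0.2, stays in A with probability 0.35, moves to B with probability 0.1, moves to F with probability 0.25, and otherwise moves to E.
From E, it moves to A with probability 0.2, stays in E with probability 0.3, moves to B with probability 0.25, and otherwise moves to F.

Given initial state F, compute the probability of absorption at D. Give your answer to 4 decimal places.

0.4858

Let h(s) be the probability of absorption at D starting from transient state s. Then h(D) = 1 and h(B) = 0. By first-step analysis:
h(F) = 0.2·0 + 0.2·1 + 0.15·h(F) + 0.3·h(A) + 0.15·h(E)
h(A) = 0.1·0 + 0.2·1 + 0.25·h(F) + 0.35·h(A) + 0.1·h(E)
h(E) = 0.25·0 + 0.25·h(F) + 0.2·h(A) + 0.3·h(E)
Solving: h(F) = 0.4858, h(A) = 0.5452, h(E) = 0.3293.
Starting from F, the probability is 0.4858.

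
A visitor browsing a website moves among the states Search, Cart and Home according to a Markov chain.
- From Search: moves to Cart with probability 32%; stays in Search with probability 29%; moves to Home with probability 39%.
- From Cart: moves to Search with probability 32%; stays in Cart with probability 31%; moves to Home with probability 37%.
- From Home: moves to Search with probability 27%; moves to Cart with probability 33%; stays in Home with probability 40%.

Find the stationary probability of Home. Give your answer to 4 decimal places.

0.3875

Let the stationary distribution be π with π = πP and π_1 + π_2 + π_3 = 1.
π_1 = 0.29·π_1 + 0.32·π_2 + 0.27·π_3
π_2 = 0.32·π_1 + 0.31·π_2 + 0.33·π_3
Solving with the normalization constraint gives π = (0.2919, 0.3207, 0.3875).
So the stationary probability of Home is 0.3875.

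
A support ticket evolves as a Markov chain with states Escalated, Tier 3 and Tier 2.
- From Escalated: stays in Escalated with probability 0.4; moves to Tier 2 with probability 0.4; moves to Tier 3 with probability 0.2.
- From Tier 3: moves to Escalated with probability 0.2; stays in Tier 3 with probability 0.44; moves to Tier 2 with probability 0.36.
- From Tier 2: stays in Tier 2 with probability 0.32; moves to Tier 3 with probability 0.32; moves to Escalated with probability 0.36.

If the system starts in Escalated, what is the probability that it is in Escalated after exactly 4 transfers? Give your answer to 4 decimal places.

Propagate the distribution vector 4 transfers from Escalated.
After 0 transfers: (1.0000, 0.0000, 0.0000)
After 1 transfer: (0.4000, 0.2000, 0.4000)
After 2 transfers: (0.3440, 0.2960, 0.3600)
After 3 transfers: (0.3264, 0.3142, 0.3594)
After 4 transfers: (0.3228, 0.3185, 0.3587)
P(in Escalated after 4 transfers) = 0.3228

0.3228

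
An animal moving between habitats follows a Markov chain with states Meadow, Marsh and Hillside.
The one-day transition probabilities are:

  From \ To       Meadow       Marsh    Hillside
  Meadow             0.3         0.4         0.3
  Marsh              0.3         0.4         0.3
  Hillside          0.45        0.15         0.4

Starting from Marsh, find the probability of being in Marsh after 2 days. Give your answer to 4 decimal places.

Sum over the intermediate state after 1 day:
P = P(Marsh→Meadow)·P(Meadow→Marsh) + P(Marsh→Marsh)·P(Marsh→Marsh) + P(Marsh→Hillside)·P(Hillside→Marsh)
  = 0.3×0.4 + 0.4×0.4 + 0.3×0.15
  = 0.1200 + 0.1600 + 0.0450 = 0.3250

0.3250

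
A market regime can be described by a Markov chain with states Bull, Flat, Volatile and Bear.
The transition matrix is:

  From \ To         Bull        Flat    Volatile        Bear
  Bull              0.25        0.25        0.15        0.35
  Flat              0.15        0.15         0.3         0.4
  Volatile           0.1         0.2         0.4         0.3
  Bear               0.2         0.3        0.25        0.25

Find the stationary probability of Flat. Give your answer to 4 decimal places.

0.2285

Let the stationary distribution be π with π = πP and π_1 + π_2 + π_3 + π_4 = 1.
π_1 = 0.25·π_1 + 0.15·π_2 + 0.1·π_3 + 0.2·π_4
π_2 = 0.25·π_1 + 0.15·π_2 + 0.2·π_3 + 0.3·π_4
π_3 = 0.15·π_1 + 0.3·π_2 + 0.4·π_3 + 0.25·π_4
Solving with the normalization constraint gives π = (0.1682, 0.2285, 0.2878, 0.3155).
So the stationary probability of Flat is 0.2285.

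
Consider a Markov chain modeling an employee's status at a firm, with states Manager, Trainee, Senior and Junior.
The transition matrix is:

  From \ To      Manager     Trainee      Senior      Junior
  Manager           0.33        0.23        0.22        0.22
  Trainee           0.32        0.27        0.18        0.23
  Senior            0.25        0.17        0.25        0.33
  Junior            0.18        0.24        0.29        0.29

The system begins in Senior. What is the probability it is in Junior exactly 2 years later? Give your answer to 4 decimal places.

Propagate the distribution vector 2 years from Senior.
After 0 years: (0.0000, 0.0000, 1.0000, 0.0000)
After 1 year: (0.2500, 0.1700, 0.2500, 0.3300)
After 2 years: (0.2588, 0.2251, 0.2438, 0.2723)
P(in Junior after 2 years) = 0.2723

0.2723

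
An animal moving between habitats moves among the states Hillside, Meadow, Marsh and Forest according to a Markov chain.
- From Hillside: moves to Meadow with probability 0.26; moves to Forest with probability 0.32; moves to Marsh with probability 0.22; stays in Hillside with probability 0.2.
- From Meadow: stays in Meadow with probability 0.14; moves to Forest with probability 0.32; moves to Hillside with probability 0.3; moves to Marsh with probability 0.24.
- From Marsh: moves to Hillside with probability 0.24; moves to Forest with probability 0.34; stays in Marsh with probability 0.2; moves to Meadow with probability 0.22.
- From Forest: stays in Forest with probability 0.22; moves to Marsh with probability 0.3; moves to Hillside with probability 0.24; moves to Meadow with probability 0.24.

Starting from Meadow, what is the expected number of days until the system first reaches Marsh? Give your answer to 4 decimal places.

Let t(s) be the expected number of days to first reach Marsh from state s, with t(Marsh) = 0. Conditioning on the first day:
t(Hillside) = 1 + 0.2·t(Hillside) + 0.26·t(Meadow) + 0.32·t(Forest)
t(Meadow) = 1 + 0.3·t(Hillside) + 0.14·t(Meadow) + 0.32·t(Forest)
t(Forest) = 1 + 0.24·t(Hillside) + 0.24·t(Meadow) + 0.22·t(Forest)
Solving: t(Hillside) = 4.0353, t(Meadow) = 3.9633, t(Forest) = 3.7432.
Expected days from Meadow to Marsh: 3.9633.

3.9633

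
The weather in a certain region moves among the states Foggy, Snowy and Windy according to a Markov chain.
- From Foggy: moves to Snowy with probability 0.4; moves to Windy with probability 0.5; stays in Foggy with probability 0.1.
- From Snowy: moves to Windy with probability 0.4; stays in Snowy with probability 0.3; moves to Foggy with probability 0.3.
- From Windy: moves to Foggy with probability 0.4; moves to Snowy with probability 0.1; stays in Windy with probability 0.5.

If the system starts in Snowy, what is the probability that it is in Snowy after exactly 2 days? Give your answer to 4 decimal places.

Sum over the intermediate state after 1 day:
P = P(Snowy→Foggy)·P(Foggy→Snowy) + P(Snowy→Snowy)·P(Snowy→Snowy) + P(Snowy→Windy)·P(Windy→Snowy)
  = 0.3×0.4 + 0.3×0.3 + 0.4×0.1
  = 0.1200 + 0.0900 + 0.0400 = 0.2500

0.2500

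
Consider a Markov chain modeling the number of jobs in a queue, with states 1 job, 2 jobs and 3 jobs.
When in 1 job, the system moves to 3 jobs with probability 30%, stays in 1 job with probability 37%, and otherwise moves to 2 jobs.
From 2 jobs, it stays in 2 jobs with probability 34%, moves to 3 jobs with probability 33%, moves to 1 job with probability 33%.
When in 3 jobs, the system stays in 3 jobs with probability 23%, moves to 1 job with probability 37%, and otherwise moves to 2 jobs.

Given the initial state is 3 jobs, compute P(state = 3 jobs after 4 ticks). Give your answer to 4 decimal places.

Propagate the distribution vector 4 ticks from 3 jobs.
After 0 ticks: (0.0000, 0.0000, 1.0000)
After 1 tick: (0.3700, 0.4000, 0.2300)
After 2 ticks: (0.3540, 0.3501, 0.2959)
After 3 ticks: (0.3560, 0.3542, 0.2898)
After 4 ticks: (0.3558, 0.3538, 0.2903)
P(in 3 jobs after 4 ticks) = 0.2903

0.2903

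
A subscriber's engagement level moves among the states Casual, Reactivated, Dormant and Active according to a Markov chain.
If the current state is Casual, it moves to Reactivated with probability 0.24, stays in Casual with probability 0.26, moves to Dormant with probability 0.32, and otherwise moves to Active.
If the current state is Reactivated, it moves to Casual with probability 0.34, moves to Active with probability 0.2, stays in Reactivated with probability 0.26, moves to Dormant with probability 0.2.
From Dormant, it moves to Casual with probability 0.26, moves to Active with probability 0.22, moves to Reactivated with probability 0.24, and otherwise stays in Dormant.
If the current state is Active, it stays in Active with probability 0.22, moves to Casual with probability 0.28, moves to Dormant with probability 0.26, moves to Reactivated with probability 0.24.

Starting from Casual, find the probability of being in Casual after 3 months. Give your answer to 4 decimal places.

Propagate the distribution vector 3 months from Casual.
After 0 months: (1.0000, 0.0000, 0.0000, 0.0000)
After 1 month: (0.2600, 0.2400, 0.3200, 0.1800)
After 2 months: (0.2828, 0.2448, 0.2676, 0.2048)
After 3 months: (0.2837, 0.2449, 0.2676, 0.2038)
P(in Casual after 3 months) = 0.2837

0.2837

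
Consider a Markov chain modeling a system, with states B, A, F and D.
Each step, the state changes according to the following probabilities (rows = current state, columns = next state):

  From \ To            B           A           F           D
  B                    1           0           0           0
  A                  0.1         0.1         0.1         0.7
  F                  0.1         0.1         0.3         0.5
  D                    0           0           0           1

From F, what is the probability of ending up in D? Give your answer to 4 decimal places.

0.8387

Let h(s) be the probability of absorption at D starting from transient state s. Then h(D) = 1 and h(B) = 0. By first-step analysis:
h(A) = 0.1·0 + 0.1·h(A) + 0.1·h(F) + 0.7·1
h(F) = 0.1·0 + 0.1·h(A) + 0.3·h(F) + 0.5·1
Solving: h(A) = 0.8710, h(F) = 0.8387.
Starting from F, the probability is 0.8387.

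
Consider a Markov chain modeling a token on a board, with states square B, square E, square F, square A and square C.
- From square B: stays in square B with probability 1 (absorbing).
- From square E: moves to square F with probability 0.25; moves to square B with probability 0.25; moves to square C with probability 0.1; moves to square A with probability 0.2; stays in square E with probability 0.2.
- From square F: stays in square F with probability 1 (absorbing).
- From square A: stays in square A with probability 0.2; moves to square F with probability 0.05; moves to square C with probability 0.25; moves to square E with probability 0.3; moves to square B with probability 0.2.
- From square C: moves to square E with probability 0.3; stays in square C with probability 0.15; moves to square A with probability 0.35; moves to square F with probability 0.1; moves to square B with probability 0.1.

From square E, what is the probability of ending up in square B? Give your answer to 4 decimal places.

Let h(s) be the probability of absorption at square B starting from transient state s. Then h(square B) = 1 and h(square F) = 0. By first-step analysis:
h(square E) = 0.25·1 + 0.2·h(square E) + 0.25·0 + 0.2·h(square A) + 0.1·h(square C)
h(square A) = 0.2·1 + 0.3·h(square E) + 0.05·0 + 0.2·h(square A) + 0.25·h(square C)
h(square C) = 0.1·1 + 0.3·h(square E) + 0.1·0 + 0.35·h(square A) + 0.15·h(square C)
Solving: h(square E) = 0.5412, h(square A) = 0.6305, h(square C) = 0.5683.
Starting from square E, the probability is 0.5412.

0.5412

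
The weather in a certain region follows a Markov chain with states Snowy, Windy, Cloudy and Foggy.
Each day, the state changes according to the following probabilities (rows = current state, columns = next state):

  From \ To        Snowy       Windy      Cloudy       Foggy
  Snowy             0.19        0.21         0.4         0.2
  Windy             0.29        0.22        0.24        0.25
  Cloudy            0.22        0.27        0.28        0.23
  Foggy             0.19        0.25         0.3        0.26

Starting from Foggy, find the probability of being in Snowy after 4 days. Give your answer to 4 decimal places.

0.2230

Propagate the distribution vector 4 days from Foggy.
After 0 days: (0.0000, 0.0000, 0.0000, 1.0000)
After 1 day: (0.1900, 0.2500, 0.3000, 0.2600)
After 2 days: (0.2240, 0.2409, 0.2980, 0.2371)
After 3 days: (0.2230, 0.2398, 0.3020, 0.2352)
After 4 days: (0.2230, 0.2399, 0.3019, 0.2352)
P(in Snowy after 4 days) = 0.2230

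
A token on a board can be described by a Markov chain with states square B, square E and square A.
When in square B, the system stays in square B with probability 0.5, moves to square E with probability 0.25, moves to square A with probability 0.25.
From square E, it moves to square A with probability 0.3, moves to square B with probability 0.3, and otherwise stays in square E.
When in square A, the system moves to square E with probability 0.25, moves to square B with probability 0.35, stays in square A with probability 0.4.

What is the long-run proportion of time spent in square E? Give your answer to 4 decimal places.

0.2941

Let the stationary distribution be π with π = πP and π_1 + π_2 + π_3 = 1.
π_1 = 0.5·π_1 + 0.3·π_2 + 0.35·π_3
π_2 = 0.25·π_1 + 0.4·π_2 + 0.25·π_3
Solving with the normalization constraint gives π = (0.3945, 0.2941, 0.3114).
So the stationary probability of square E is 0.2941.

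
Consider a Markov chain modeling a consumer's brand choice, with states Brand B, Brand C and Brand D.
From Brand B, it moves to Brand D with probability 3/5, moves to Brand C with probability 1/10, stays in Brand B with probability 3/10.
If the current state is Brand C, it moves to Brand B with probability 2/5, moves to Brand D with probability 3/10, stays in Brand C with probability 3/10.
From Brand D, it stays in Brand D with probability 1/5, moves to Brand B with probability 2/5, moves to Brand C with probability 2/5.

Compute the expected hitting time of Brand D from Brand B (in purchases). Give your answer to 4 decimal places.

Let t(s) be the expected number of purchases to first reach Brand D from state s, with t(Brand D) = 0. Conditioning on the first purchase:
t(Brand B) = 1 + 0.3·t(Brand B) + 0.1·t(Brand C)
t(Brand C) = 1 + 0.4·t(Brand B) + 0.3·t(Brand C)
Solving: t(Brand B) = 1.7778, t(Brand C) = 2.4444.
Expected purchases from Brand B to Brand D: 1.7778.

1.7778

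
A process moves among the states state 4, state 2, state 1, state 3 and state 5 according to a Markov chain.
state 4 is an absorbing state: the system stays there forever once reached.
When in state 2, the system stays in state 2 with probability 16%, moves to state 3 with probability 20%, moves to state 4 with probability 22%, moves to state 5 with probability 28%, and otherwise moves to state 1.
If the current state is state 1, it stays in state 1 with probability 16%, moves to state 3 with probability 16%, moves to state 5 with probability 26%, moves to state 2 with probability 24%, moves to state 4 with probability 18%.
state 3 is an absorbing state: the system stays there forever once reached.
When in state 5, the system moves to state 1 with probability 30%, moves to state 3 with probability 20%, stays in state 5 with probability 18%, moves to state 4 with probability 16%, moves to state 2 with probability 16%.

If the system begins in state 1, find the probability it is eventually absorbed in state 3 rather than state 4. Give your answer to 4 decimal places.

0.4926

Let h(s) be the probability of absorption at state 3 starting from transient state s. Then h(state 3) = 1 and h(state 4) = 0. By first-step analysis:
h(state 2) = 0.22·0 + 0.16·h(state 2) + 0.14·h(state 1) + 0.2·1 + 0.28·h(state 5)
h(state 1) = 0.18·0 + 0.24·h(state 2) + 0.16·h(state 1) + 0.16·1 + 0.26·h(state 5)
h(state 5) = 0.16·0 + 0.16·h(state 2) + 0.3·h(state 1) + 0.2·1 + 0.18·h(state 5)
Solving: h(state 2) = 0.4937, h(state 1) = 0.4926, h(state 5) = 0.5205.
Starting from state 1, the probability is 0.4926.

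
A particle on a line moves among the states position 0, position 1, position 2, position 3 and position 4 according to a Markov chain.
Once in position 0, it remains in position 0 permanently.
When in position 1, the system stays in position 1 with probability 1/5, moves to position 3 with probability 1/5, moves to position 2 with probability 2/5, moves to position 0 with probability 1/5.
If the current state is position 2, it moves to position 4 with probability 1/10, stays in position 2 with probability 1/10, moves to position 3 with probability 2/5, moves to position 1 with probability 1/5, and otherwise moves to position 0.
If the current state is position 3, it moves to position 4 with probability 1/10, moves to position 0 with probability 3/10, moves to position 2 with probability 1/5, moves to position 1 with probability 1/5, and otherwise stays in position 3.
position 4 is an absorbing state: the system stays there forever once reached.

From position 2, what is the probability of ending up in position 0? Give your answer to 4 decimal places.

0.7419

Let h(s) be the probability of absorption at position 0 starting from transient state s. Then h(position 0) = 1 and h(position 4) = 0. By first-step analysis:
h(position 1) = 0.2·1 + 0.2·h(position 1) + 0.4·h(position 2) + 0.2·h(position 3)
h(position 2) = 0.2·1 + 0.2·h(position 1) + 0.1·h(position 2) + 0.4·h(position 3) + 0.1·0
h(position 3) = 0.3·1 + 0.2·h(position 1) + 0.2·h(position 2) + 0.2·h(position 3) + 0.1·0
Solving: h(position 1) = 0.8118, h(position 2) = 0.7419, h(position 3) = 0.7634.
Starting from position 2, the probability is 0.7419.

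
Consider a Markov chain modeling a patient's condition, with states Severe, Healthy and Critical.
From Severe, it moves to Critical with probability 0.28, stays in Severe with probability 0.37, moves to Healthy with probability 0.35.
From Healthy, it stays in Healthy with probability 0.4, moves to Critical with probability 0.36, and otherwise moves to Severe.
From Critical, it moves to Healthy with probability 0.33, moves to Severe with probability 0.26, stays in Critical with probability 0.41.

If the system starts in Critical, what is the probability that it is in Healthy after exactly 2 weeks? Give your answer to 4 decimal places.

Sum over the intermediate state after 1 week:
P = P(Critical→Severe)·P(Severe→Healthy) + P(Critical→Healthy)·P(Healthy→Healthy) + P(Critical→Critical)·P(Critical→Healthy)
  = 0.26×0.35 + 0.33×0.4 + 0.41×0.33
  = 0.0910 + 0.1320 + 0.1353 = 0.3583

0.3583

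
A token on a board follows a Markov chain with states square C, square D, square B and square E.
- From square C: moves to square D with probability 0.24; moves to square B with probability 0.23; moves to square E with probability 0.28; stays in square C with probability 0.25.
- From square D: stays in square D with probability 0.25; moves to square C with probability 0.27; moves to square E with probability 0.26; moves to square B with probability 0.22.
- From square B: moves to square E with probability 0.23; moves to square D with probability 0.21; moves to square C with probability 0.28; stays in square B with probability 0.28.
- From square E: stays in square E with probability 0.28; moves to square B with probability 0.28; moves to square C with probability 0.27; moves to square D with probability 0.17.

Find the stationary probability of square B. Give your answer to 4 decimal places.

Let the stationary distribution be π with π = πP and π_1 + π_2 + π_3 + π_4 = 1.
π_1 = 0.25·π_1 + 0.27·π_2 + 0.28·π_3 + 0.27·π_4
π_2 = 0.24·π_1 + 0.25·π_2 + 0.21·π_3 + 0.17·π_4
π_3 = 0.23·π_1 + 0.22·π_2 + 0.28·π_3 + 0.28·π_4
Solving with the normalization constraint gives π = (0.2672, 0.2161, 0.2537, 0.2630).
So the stationary probability of square B is 0.2537.

0.2537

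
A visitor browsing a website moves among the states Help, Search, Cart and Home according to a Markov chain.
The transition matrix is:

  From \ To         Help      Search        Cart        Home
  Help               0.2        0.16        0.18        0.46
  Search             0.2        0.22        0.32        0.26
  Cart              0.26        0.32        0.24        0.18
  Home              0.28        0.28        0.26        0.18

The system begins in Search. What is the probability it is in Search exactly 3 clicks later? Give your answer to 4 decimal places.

0.2459

Propagate the distribution vector 3 clicks from Search.
After 0 clicks: (0.0000, 1.0000, 0.0000, 0.0000)
After 1 click: (0.2000, 0.2200, 0.3200, 0.2600)
After 2 clicks: (0.2400, 0.2556, 0.2508, 0.2536)
After 3 clicks: (0.2353, 0.2459, 0.2511, 0.2676)
P(in Search after 3 clicks) = 0.2459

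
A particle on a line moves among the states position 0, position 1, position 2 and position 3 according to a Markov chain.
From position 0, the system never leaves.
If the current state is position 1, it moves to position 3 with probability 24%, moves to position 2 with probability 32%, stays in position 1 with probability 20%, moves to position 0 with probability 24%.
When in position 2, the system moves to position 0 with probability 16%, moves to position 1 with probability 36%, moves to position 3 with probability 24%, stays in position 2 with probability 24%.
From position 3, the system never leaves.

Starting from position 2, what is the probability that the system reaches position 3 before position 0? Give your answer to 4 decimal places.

0.5649

Let h(s) be the probability of absorption at position 3 starting from transient state s. Then h(position 3) = 1 and h(position 0) = 0. By first-step analysis:
h(position 1) = 0.24·0 + 0.2·h(position 1) + 0.32·h(position 2) + 0.24·1
h(position 2) = 0.16·0 + 0.36·h(position 1) + 0.24·h(position 2) + 0.24·1
Solving: h(position 1) = 0.5260, h(position 2) = 0.5649.
Starting from position 2, the probability is 0.5649.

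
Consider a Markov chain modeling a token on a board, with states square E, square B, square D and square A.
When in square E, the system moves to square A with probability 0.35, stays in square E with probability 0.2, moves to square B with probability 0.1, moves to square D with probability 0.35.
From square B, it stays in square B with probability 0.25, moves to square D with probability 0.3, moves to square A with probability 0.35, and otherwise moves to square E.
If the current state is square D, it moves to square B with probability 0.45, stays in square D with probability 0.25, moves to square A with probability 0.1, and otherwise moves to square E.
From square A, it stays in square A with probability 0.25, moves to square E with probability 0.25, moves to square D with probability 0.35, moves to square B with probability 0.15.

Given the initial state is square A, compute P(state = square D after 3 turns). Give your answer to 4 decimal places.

0.3064

Propagate the distribution vector 3 turns from square A.
After 0 turns: (0.0000, 0.0000, 0.0000, 1.0000)
After 1 turn: (0.2500, 0.1500, 0.3500, 0.2500)
After 2 turns: (0.1975, 0.2575, 0.3075, 0.2375)
After 3 turns: (0.1861, 0.2581, 0.3064, 0.2494)
P(in square D after 3 turns) = 0.3064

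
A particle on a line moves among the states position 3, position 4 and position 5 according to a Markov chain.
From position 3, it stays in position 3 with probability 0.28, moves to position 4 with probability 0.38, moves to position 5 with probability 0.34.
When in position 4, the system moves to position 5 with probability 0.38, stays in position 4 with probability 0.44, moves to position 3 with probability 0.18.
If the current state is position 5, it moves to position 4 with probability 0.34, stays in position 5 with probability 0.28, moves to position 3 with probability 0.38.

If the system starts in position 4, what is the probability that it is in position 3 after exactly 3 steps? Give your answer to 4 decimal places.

Propagate the distribution vector 3 steps from position 4.
After 0 steps: (0.0000, 1.0000, 0.0000)
After 1 step: (0.1800, 0.4400, 0.3800)
After 2 steps: (0.2740, 0.3912, 0.3348)
After 3 steps: (0.2744, 0.3901, 0.3356)
P(in position 3 after 3 steps) = 0.2744

0.2744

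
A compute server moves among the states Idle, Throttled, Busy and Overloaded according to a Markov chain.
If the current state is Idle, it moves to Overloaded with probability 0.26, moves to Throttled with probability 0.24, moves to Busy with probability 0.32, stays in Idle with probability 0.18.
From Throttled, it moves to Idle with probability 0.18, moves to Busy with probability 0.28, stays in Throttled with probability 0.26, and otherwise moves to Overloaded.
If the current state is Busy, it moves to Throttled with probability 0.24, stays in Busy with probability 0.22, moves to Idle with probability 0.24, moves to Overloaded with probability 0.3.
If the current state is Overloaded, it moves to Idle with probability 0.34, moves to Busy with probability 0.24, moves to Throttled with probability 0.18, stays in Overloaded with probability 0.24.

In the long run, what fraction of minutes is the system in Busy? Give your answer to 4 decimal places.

0.2630

Let the stationary distribution be π with π = πP and π_1 + π_2 + π_3 + π_4 = 1.
π_1 = 0.18·π_1 + 0.18·π_2 + 0.24·π_3 + 0.34·π_4
π_2 = 0.24·π_1 + 0.26·π_2 + 0.24·π_3 + 0.18·π_4
π_3 = 0.32·π_1 + 0.28·π_2 + 0.22·π_3 + 0.24·π_4
Solving with the normalization constraint gives π = (0.2389, 0.2284, 0.2630, 0.2697).
So the stationary probability of Busy is 0.2630.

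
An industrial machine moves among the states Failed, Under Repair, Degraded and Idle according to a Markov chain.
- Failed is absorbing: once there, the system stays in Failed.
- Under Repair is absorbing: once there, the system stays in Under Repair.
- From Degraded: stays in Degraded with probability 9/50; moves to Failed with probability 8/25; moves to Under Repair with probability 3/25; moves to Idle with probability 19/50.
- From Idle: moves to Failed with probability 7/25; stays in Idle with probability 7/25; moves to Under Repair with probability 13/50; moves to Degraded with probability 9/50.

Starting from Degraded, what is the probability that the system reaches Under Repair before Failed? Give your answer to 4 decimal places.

0.3548

Let h(s) be the probability of absorption at Under Repair starting from transient state s. Then h(Under Repair) = 1 and h(Failed) = 0. By first-step analysis:
h(Degraded) = 0.32·0 + 0.12·1 + 0.18·h(Degraded) + 0.38·h(Idle)
h(Idle) = 0.28·0 + 0.26·1 + 0.18·h(Degraded) + 0.28·h(Idle)
Solving: h(Degraded) = 0.3548, h(Idle) = 0.4498.
Starting from Degraded, the probability is 0.3548.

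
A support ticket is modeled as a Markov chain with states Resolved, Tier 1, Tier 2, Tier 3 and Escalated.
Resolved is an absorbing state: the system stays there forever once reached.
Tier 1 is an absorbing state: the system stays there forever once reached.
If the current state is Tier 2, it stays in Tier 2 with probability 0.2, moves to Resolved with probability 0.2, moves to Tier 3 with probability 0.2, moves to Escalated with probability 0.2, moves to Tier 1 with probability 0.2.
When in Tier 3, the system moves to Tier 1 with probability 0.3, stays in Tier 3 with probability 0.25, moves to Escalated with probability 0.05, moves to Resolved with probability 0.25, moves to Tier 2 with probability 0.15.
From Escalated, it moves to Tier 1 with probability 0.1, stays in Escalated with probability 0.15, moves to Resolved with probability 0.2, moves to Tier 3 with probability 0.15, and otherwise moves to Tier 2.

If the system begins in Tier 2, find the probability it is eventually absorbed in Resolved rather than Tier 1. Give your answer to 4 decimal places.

Let h(s) be the probability of absorption at Resolved starting from transient state s. Then h(Resolved) = 1 and h(Tier 1) = 0. By first-step analysis:
h(Tier 2) = 0.2·1 + 0.2·0 + 0.2·h(Tier 2) + 0.2·h(Tier 3) + 0.2·h(Escalated)
h(Tier 3) = 0.25·1 + 0.3·0 + 0.15·h(Tier 2) + 0.25·h(Tier 3) + 0.05·h(Escalated)
h(Escalated) = 0.2·1 + 0.1·0 + 0.4·h(Tier 2) + 0.15·h(Tier 3) + 0.15·h(Escalated)
Solving: h(Tier 2) = 0.5073, h(Tier 3) = 0.4720, h(Escalated) = 0.5573.
Starting from Tier 2, the probability is 0.5073.

0.5073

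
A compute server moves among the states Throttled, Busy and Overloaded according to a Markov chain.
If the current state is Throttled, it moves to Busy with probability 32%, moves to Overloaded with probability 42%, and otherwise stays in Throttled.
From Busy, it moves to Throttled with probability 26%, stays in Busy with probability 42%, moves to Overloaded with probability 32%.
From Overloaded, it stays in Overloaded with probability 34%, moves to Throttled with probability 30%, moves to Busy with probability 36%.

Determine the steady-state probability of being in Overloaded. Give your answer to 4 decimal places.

Let the stationary distribution be π with π = πP and π_1 + π_2 + π_3 = 1.
π_1 = 0.26·π_1 + 0.26·π_2 + 0.3·π_3
π_2 = 0.32·π_1 + 0.42·π_2 + 0.36·π_3
Solving with the normalization constraint gives π = (0.2742, 0.3713, 0.3545).
So the stationary probability of Overloaded is 0.3545.

0.3545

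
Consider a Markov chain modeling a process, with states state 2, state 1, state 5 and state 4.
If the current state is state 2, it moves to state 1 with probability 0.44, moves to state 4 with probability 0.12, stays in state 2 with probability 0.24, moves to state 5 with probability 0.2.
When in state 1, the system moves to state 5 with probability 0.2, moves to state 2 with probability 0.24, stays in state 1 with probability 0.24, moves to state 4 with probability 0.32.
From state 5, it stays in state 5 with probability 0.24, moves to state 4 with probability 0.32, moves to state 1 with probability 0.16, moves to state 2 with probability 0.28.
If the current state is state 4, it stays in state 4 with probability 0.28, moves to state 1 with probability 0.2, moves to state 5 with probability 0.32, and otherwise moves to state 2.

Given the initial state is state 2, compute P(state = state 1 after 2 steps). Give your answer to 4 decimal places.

Propagate the distribution vector 2 steps from state 2.
After 0 steps: (1.0000, 0.0000, 0.0000, 0.0000)
After 1 step: (0.2400, 0.4400, 0.2000, 0.1200)
After 2 steps: (0.2432, 0.2672, 0.2224, 0.2672)
P(in state 1 after 2 steps) = 0.2672

0.2672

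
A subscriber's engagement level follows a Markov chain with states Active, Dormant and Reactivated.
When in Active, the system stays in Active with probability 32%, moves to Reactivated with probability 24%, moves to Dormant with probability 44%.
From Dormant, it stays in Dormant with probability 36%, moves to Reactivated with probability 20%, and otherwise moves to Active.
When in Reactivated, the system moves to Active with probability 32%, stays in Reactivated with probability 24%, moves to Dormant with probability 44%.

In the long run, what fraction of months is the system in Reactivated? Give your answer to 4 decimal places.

0.2237

Let the stationary distribution be π with π = πP and π_1 + π_2 + π_3 = 1.
π_1 = 0.32·π_1 + 0.44·π_2 + 0.32·π_3
π_2 = 0.44·π_1 + 0.36·π_2 + 0.44·π_3
Solving with the normalization constraint gives π = (0.3689, 0.4074, 0.2237).
So the stationary probability of Reactivated is 0.2237.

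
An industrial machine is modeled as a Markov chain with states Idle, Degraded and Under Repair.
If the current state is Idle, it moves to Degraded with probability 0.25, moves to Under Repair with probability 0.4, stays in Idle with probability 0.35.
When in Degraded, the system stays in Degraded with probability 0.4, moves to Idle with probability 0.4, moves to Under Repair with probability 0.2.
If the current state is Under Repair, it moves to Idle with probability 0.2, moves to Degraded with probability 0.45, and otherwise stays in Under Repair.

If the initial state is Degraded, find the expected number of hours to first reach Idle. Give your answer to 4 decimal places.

Let t(s) be the expected number of hours to first reach Idle from state s, with t(Idle) = 0. Conditioning on the first hour:
t(Degraded) = 1 + 0.4·t(Degraded) + 0.2·t(Under Repair)
t(Under Repair) = 1 + 0.45·t(Degraded) + 0.35·t(Under Repair)
Solving: t(Degraded) = 2.8333, t(Under Repair) = 3.5000.
Expected hours from Degraded to Idle: 2.8333.

2.8333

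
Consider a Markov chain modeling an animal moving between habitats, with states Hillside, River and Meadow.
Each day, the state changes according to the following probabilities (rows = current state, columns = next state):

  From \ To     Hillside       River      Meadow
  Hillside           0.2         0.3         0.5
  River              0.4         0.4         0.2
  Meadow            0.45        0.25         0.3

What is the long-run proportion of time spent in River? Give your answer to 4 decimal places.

0.3146

Let the stationary distribution be π with π = πP and π_1 + π_2 + π_3 = 1.
π_1 = 0.2·π_1 + 0.4·π_2 + 0.45·π_3
π_2 = 0.3·π_1 + 0.4·π_2 + 0.25·π_3
Solving with the normalization constraint gives π = (0.3474, 0.3146, 0.3380).
So the stationary probability of River is 0.3146.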